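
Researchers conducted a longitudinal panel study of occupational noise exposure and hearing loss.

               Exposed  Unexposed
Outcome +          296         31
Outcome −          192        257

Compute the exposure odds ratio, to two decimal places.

Reading the table with exposure as columns: a = 296 (Exposed, case), b = 192 (Exposed, non-case), c = 31 (Unexposed, case), d = 257.
OR = (a·d)/(b·c) = (296 × 257) / (192 × 31) = 76072 / 5952 = 12.78091
The odds of hearing loss are about 12.78 times as high in the exposed group.

12.78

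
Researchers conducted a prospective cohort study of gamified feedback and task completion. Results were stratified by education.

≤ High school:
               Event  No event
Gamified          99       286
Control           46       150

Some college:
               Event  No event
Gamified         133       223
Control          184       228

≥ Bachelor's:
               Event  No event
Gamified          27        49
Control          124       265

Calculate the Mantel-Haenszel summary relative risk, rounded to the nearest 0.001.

0.936

RR_MH = Σ(aᵢ·n₀ᵢ/nᵢ) / Σ(cᵢ·n₁ᵢ/nᵢ), with n₁ᵢ = aᵢ+bᵢ (exposed), n₀ᵢ = cᵢ+dᵢ (unexposed), nᵢ = n₁ᵢ+n₀ᵢ.
Stratum 1 (≤ High school): n₁ = 385, n₀ = 196, n = 581; a·n₀/n = 99·196/581 = 33.3976; c·n₁/n = 46·385/581 = 30.4819
Stratum 2 (Some college): n₁ = 356, n₀ = 412, n = 768; a·n₀/n = 133·412/768 = 71.3490; c·n₁/n = 184·356/768 = 85.2917
Stratum 3 (≥ Bachelor's): n₁ = 76, n₀ = 389, n = 465; a·n₀/n = 27·389/465 = 22.5871; c·n₁/n = 124·76/465 = 20.2667
RR_MH = (33.3976 + 71.3490 + 22.5871) / (30.4819 + 85.2917 + 20.2667) = 127.3336 / 136.0403 = 0.93600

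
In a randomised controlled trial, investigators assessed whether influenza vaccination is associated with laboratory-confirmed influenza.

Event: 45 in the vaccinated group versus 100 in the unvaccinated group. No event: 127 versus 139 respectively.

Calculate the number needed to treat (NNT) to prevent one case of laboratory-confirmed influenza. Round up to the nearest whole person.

7

Risk in treated group = 45/172 = 0.26163; risk in control = 100/239 = 0.41841.
Absolute risk reduction = 0.41841 − 0.26163 = 0.15678
NNT = 1 / ARR = 1 / 0.15678 = 6.378 → round up → 7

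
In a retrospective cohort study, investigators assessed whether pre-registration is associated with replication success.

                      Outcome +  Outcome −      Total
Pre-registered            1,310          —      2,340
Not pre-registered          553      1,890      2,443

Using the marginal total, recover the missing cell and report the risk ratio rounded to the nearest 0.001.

2.473

The missing cell is in the exposed row: 2340 − 1310 = 1030.
So a = 1310, b = 1030, c = 553, d = 1890.
RR = [a/(a+b)] / [c/(c+d)] = (1310/2340) / (553/2443) = 0.55983/0.22636 = 2.47317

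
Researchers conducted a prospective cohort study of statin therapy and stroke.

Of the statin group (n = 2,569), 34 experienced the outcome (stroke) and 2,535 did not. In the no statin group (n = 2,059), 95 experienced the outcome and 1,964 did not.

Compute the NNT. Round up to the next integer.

Risk in treated group = 34/2569 = 0.01323; risk in control = 95/2059 = 0.04614.
Absolute risk reduction = 0.04614 − 0.01323 = 0.03290
NNT = 1 / ARR = 1 / 0.03290 = 30.391 → round up → 31

31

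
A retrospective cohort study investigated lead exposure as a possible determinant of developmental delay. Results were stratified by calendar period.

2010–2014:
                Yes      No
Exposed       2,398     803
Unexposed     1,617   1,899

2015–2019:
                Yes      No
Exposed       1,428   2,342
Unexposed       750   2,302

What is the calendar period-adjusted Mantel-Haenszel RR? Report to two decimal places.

RR_MH = Σ(aᵢ·n₀ᵢ/nᵢ) / Σ(cᵢ·n₁ᵢ/nᵢ), with n₁ᵢ = aᵢ+bᵢ (exposed), n₀ᵢ = cᵢ+dᵢ (unexposed), nᵢ = n₁ᵢ+n₀ᵢ.
Stratum 1 (2010–2014): n₁ = 3201, n₀ = 3516, n = 6717; a·n₀/n = 2398·3516/6717 = 1255.2282; c·n₁/n = 1617·3201/6717 = 770.5846
Stratum 2 (2015–2019): n₁ = 3770, n₀ = 3052, n = 6822; a·n₀/n = 1428·3052/6822 = 638.8531; c·n₁/n = 750·3770/6822 = 414.4679
RR_MH = (1255.2282 + 638.8531) / (770.5846 + 414.4679) = 1894.0813 / 1185.0525 = 1.59831

1.60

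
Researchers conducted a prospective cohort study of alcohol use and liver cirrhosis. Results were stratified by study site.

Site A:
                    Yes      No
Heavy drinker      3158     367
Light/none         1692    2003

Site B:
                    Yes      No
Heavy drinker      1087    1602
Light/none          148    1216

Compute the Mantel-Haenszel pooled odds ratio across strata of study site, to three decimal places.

8.320

OR_MH = Σ(aᵢdᵢ/nᵢ) / Σ(bᵢcᵢ/nᵢ), where nᵢ is the stratum total.
Stratum 1 (Site A): n = 7220; a·d/n = 3158·2003/7220 = 876.1044; b·c/n = 367·1692/7220 = 86.0061
Stratum 2 (Site B): n = 4053; a·d/n = 1087·1216/4053 = 326.1268; b·c/n = 1602·148/4053 = 58.4989
OR_MH = (876.1044 + 326.1268) / (86.0061 + 58.4989) = 1202.2313 / 144.5050 = 8.31965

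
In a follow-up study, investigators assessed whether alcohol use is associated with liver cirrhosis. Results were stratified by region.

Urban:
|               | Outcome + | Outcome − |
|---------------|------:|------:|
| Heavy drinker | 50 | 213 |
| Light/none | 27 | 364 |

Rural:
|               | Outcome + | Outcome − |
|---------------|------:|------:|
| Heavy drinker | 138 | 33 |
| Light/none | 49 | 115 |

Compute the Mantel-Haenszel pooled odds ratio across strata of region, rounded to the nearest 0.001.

OR_MH = Σ(aᵢdᵢ/nᵢ) / Σ(bᵢcᵢ/nᵢ), where nᵢ is the stratum total.
Stratum 1 (Urban): n = 654; a·d/n = 50·364/654 = 27.8287; b·c/n = 213·27/654 = 8.7936
Stratum 2 (Rural): n = 335; a·d/n = 138·115/335 = 47.3731; b·c/n = 33·49/335 = 4.8269
OR_MH = (27.8287 + 47.3731) / (8.7936 + 4.8269) = 75.2019 / 13.6204 = 5.52125

5.521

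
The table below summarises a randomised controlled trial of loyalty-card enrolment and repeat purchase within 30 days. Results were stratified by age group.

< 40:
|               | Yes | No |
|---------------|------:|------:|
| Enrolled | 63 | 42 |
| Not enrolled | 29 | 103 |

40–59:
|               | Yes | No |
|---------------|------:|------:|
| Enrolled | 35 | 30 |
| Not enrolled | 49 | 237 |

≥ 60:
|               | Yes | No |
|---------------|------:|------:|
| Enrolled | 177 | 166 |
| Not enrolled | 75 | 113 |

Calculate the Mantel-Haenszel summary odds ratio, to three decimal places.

2.706

OR_MH = Σ(aᵢdᵢ/nᵢ) / Σ(bᵢcᵢ/nᵢ), where nᵢ is the stratum total.
Stratum 1 (< 40): n = 237; a·d/n = 63·103/237 = 27.3797; b·c/n = 42·29/237 = 5.1392
Stratum 2 (40–59): n = 351; a·d/n = 35·237/351 = 23.6325; b·c/n = 30·49/351 = 4.1880
Stratum 3 (≥ 60): n = 531; a·d/n = 177·113/531 = 37.6667; b·c/n = 166·75/531 = 23.4463
OR_MH = (27.3797 + 23.6325 + 37.6667) / (5.1392 + 4.1880 + 23.4463) = 88.6789 / 32.7736 = 2.70580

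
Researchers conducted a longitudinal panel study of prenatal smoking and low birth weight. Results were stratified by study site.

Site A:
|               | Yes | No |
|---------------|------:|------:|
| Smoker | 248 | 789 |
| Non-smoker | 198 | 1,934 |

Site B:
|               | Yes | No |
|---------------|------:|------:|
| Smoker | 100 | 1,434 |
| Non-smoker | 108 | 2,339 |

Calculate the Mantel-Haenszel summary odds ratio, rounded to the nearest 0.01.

2.38

OR_MH = Σ(aᵢdᵢ/nᵢ) / Σ(bᵢcᵢ/nᵢ), where nᵢ is the stratum total.
Stratum 1 (Site A): n = 3169; a·d/n = 248·1934/3169 = 151.3512; b·c/n = 789·198/3169 = 49.2969
Stratum 2 (Site B): n = 3981; a·d/n = 100·2339/3981 = 58.7541; b·c/n = 1434·108/3981 = 38.9028
OR_MH = (151.3512 + 58.7541) / (49.2969 + 38.9028) = 210.1053 / 88.1997 = 2.38215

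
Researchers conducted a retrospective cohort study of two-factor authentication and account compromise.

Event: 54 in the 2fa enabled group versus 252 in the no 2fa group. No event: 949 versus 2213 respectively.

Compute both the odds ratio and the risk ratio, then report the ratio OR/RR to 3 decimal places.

From the description: a = 54, b = 949, c = 252, d = 2213.
OR = (54·2213)/(949·252) = 119502/239148 = 0.49970
Risk in exposed = 54/1003 = 0.05384; risk in unexposed = 252/2465 = 0.10223; RR = 0.52663
OR/RR = 0.49970 / 0.52663 = 0.94885
The outcome is not rare, so the OR lies further from 1 than the RR.

0.949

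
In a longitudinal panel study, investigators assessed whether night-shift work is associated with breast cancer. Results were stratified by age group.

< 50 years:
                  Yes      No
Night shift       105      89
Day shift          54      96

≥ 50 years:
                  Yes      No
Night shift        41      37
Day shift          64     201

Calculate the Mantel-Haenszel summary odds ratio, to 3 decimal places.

2.555

OR_MH = Σ(aᵢdᵢ/nᵢ) / Σ(bᵢcᵢ/nᵢ), where nᵢ is the stratum total.
Stratum 1 (< 50 years): n = 344; a·d/n = 105·96/344 = 29.3023; b·c/n = 89·54/344 = 13.9709
Stratum 2 (≥ 50 years): n = 343; a·d/n = 41·201/343 = 24.0262; b·c/n = 37·64/343 = 6.9038
OR_MH = (29.3023 + 24.0262) / (13.9709 + 6.9038) = 53.3286 / 20.8747 = 2.55470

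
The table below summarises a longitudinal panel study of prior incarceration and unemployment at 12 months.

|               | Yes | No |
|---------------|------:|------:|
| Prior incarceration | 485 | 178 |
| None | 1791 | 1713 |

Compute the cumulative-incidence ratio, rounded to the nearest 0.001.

Cells: a = 485, b = 178, c = 1791, d = 1713.
Risk in exposed = 485/663 = 0.73152; risk in unexposed = 1791/3504 = 0.51113.
RR = 0.73152 / 0.51113 = 1.43119
The risk among the exposed is 1.43 times that among the unexposed.

1.431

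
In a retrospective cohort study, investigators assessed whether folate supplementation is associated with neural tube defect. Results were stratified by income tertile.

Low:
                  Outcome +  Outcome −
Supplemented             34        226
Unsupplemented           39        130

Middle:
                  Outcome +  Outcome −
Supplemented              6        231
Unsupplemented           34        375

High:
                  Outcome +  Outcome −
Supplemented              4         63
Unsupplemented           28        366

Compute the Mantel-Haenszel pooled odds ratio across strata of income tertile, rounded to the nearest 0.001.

OR_MH = Σ(aᵢdᵢ/nᵢ) / Σ(bᵢcᵢ/nᵢ), where nᵢ is the stratum total.
Stratum 1 (Low): n = 429; a·d/n = 34·130/429 = 10.3030; b·c/n = 226·39/429 = 20.5455
Stratum 2 (Middle): n = 646; a·d/n = 6·375/646 = 3.4830; b·c/n = 231·34/646 = 12.1579
Stratum 3 (High): n = 461; a·d/n = 4·366/461 = 3.1757; b·c/n = 63·28/461 = 3.8265
OR_MH = (10.3030 + 3.4830 + 3.1757) / (20.5455 + 12.1579 + 3.8265) = 16.9617 / 36.5298 = 0.46433

0.464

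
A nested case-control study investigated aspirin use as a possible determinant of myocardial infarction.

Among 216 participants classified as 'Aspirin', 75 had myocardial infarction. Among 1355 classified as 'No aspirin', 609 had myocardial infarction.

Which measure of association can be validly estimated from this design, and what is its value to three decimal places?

From the description: a = 75, b = 141, c = 609, d = 746.
This is a nested case-control study: participants were sampled on outcome status, so risks in the source population cannot be estimated directly — relative risk is not valid here. The odds ratio is the appropriate measure.
OR = (a·d)/(b·c) = (75 × 746) / (141 × 609) = 55950 / 85869 = 0.65157

0.652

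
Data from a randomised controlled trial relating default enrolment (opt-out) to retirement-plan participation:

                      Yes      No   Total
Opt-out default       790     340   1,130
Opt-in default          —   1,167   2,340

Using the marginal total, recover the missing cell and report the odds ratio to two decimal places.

The missing cell is in the unexposed row: 2340 − 1167 = 1173.
So a = 790, b = 340, c = 1173, d = 1167.
OR = (a·d)/(b·c) = (790 × 1167) / (340 × 1173) = 921930 / 398820 = 2.31164

2.31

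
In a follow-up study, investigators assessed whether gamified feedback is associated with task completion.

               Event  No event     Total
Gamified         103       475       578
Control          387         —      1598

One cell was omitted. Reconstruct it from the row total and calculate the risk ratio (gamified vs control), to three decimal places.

0.736

The missing cell is in the unexposed row: 1598 − 387 = 1211.
So a = 103, b = 475, c = 387, d = 1211.
RR = [a/(a+b)] / [c/(c+d)] = (103/578) / (387/1598) = 0.17820/0.24218 = 0.73583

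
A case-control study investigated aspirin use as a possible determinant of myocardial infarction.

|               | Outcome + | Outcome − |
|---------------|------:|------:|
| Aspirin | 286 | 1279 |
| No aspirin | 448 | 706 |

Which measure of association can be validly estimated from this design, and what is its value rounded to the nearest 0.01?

0.35

Cells: a = 286, b = 1279, c = 448, d = 706.
This is a case-control study: participants were sampled on outcome status, so risks in the source population cannot be estimated directly — relative risk is not valid here. The odds ratio is the appropriate measure.
OR = (a·d)/(b·c) = (286 × 706) / (1279 × 448) = 201916 / 572992 = 0.35239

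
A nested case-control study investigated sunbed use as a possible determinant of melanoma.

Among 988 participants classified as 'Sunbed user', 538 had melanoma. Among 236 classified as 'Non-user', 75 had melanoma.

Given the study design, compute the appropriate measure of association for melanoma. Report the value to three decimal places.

From the description: a = 538, b = 450, c = 75, d = 161.
This is a nested case-control study: participants were sampled on outcome status, so risks in the source population cannot be estimated directly — relative risk is not valid here. The odds ratio is the appropriate measure.
OR = (a·d)/(b·c) = (538 × 161) / (450 × 75) = 86618 / 33750 = 2.56646

2.566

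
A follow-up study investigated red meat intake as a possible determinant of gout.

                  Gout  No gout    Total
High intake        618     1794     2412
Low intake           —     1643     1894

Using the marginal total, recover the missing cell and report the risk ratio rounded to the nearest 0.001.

The missing cell is in the unexposed row: 1894 − 1643 = 251.
So a = 618, b = 1794, c = 251, d = 1643.
RR = [a/(a+b)] / [c/(c+d)] = (618/2412) / (251/1894) = 0.25622/0.13252 = 1.93338

1.933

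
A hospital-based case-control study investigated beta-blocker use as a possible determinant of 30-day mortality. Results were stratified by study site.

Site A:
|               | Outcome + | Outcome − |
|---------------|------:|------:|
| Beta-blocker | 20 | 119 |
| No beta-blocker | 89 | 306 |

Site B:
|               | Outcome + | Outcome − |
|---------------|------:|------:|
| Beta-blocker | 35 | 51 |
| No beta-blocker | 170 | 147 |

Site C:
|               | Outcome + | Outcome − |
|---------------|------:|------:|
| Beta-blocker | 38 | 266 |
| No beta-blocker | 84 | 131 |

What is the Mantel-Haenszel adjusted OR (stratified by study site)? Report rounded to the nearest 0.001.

OR_MH = Σ(aᵢdᵢ/nᵢ) / Σ(bᵢcᵢ/nᵢ), where nᵢ is the stratum total.
Stratum 1 (Site A): n = 534; a·d/n = 20·306/534 = 11.4607; b·c/n = 119·89/534 = 19.8333
Stratum 2 (Site B): n = 403; a·d/n = 35·147/403 = 12.7667; b·c/n = 51·170/403 = 21.5136
Stratum 3 (Site C): n = 519; a·d/n = 38·131/519 = 9.5915; b·c/n = 266·84/519 = 43.0520
OR_MH = (11.4607 + 12.7667 + 9.5915) / (19.8333 + 21.5136 + 43.0520) = 33.8189 / 84.3990 = 0.40070

0.401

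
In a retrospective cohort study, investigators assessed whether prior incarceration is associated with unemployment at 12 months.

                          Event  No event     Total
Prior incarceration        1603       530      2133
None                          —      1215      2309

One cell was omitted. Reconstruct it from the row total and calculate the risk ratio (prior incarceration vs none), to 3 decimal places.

1.586

The missing cell is in the unexposed row: 2309 − 1215 = 1094.
So a = 1603, b = 530, c = 1094, d = 1215.
RR = [a/(a+b)] / [c/(c+d)] = (1603/2133) / (1094/2309) = 0.75152/0.47380 = 1.58617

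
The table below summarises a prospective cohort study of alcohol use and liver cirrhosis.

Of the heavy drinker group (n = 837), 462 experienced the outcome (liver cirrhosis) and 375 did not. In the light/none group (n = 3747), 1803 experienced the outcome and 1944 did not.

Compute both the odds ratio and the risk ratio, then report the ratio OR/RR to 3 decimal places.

1.158

From the description: a = 462, b = 375, c = 1803, d = 1944.
OR = (462·1944)/(375·1803) = 898128/676125 = 1.32835
Risk in exposed = 462/837 = 0.55197; risk in unexposed = 1803/3747 = 0.48118; RR = 1.14711
OR/RR = 1.32835 / 1.14711 = 1.15800
The outcome is not rare, so the OR lies further from 1 than the RR.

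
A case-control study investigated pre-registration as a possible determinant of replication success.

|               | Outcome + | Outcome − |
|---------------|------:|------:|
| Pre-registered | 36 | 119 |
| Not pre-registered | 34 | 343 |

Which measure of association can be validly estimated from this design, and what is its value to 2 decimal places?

3.05

Cells: a = 36, b = 119, c = 34, d = 343.
This is a case-control study: participants were sampled on outcome status, so risks in the source population cannot be estimated directly — relative risk is not valid here. The odds ratio is the appropriate measure.
OR = (a·d)/(b·c) = (36 × 343) / (119 × 34) = 12348 / 4046 = 3.05190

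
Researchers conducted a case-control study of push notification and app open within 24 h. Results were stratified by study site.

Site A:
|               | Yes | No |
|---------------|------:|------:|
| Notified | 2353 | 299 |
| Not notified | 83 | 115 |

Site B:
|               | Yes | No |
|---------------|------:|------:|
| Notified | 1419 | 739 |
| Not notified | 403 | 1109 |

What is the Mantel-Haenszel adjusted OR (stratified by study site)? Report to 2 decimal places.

5.83

OR_MH = Σ(aᵢdᵢ/nᵢ) / Σ(bᵢcᵢ/nᵢ), where nᵢ is the stratum total.
Stratum 1 (Site A): n = 2850; a·d/n = 2353·115/2850 = 94.9456; b·c/n = 299·83/2850 = 8.7077
Stratum 2 (Site B): n = 3670; a·d/n = 1419·1109/3670 = 428.7932; b·c/n = 739·403/3670 = 81.1490
OR_MH = (94.9456 + 428.7932) / (8.7077 + 81.1490) = 523.7388 / 89.8568 = 5.82860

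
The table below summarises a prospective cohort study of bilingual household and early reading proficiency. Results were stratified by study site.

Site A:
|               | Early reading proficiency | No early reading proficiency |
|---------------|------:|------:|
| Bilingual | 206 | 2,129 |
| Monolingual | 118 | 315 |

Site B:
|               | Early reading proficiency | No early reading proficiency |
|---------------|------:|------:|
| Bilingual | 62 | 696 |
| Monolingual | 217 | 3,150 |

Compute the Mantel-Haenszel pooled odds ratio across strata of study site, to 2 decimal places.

0.56

OR_MH = Σ(aᵢdᵢ/nᵢ) / Σ(bᵢcᵢ/nᵢ), where nᵢ is the stratum total.
Stratum 1 (Site A): n = 2768; a·d/n = 206·315/2768 = 23.4429; b·c/n = 2129·118/2768 = 90.7594
Stratum 2 (Site B): n = 4125; a·d/n = 62·3150/4125 = 47.3455; b·c/n = 696·217/4125 = 36.6138
OR_MH = (23.4429 + 47.3455) / (90.7594 + 36.6138) = 70.7884 / 127.3732 = 0.55576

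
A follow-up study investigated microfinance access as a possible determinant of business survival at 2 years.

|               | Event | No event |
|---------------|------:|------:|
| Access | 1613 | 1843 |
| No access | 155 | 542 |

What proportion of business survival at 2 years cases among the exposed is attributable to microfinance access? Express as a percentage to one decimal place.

52.4

Cells: a = 1613, b = 1843, c = 155, d = 542.
Risk in exposed = 1613/3456 = 0.46672; risk in unexposed = 155/697 = 0.22238.
RR = 0.46672/0.22238 = 2.09875
AR% = (RR − 1)/RR × 100 = (2.09875 − 1)/2.09875 × 100 = 52.3527%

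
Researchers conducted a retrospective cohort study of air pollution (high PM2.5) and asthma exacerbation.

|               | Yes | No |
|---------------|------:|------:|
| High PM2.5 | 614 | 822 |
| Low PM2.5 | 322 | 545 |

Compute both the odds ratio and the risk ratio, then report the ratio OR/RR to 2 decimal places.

1.10

Cells: a = 614, b = 822, c = 322, d = 545.
OR = (614·545)/(822·322) = 334630/264684 = 1.26426
Risk in exposed = 614/1436 = 0.42758; risk in unexposed = 322/867 = 0.37140; RR = 1.15127
OR/RR = 1.26426 / 1.15127 = 1.09815
The outcome is not rare, so the OR lies further from 1 than the RR.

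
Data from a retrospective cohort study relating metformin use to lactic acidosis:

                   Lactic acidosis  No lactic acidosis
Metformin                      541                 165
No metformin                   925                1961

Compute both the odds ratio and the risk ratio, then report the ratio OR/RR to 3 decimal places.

2.907

Cells: a = 541, b = 165, c = 925, d = 1961.
OR = (541·1961)/(165·925) = 1060901/152625 = 6.95103
Risk in exposed = 541/706 = 0.76629; risk in unexposed = 925/2886 = 0.32051; RR = 2.39082
OR/RR = 6.95103 / 2.39082 = 2.90738
The outcome is not rare, so the OR lies further from 1 than the RR.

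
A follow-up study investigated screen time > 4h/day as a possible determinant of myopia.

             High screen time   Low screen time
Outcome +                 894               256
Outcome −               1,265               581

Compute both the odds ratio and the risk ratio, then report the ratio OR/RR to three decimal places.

1.185

Reading the table with exposure as columns: a = 894 (High screen time, case), b = 1265 (High screen time, non-case), c = 256 (Low screen time, case), d = 581.
OR = (894·581)/(1265·256) = 519414/323840 = 1.60392
Risk in exposed = 894/2159 = 0.41408; risk in unexposed = 256/837 = 0.30585; RR = 1.35385
OR/RR = 1.60392 / 1.35385 = 1.18471
The outcome is not rare, so the OR lies further from 1 than the RR.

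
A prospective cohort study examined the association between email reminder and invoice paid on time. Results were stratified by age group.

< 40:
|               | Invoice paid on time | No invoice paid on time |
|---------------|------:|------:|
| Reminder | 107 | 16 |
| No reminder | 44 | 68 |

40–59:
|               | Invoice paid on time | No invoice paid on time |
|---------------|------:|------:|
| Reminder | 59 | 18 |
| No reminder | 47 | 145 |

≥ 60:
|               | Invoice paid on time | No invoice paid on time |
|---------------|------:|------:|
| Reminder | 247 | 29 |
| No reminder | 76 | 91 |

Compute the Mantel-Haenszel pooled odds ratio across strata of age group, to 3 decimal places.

10.211

OR_MH = Σ(aᵢdᵢ/nᵢ) / Σ(bᵢcᵢ/nᵢ), where nᵢ is the stratum total.
Stratum 1 (< 40): n = 235; a·d/n = 107·68/235 = 30.9617; b·c/n = 16·44/235 = 2.9957
Stratum 2 (40–59): n = 269; a·d/n = 59·145/269 = 31.8030; b·c/n = 18·47/269 = 3.1450
Stratum 3 (≥ 60): n = 443; a·d/n = 247·91/443 = 50.7381; b·c/n = 29·76/443 = 4.9752
OR_MH = (30.9617 + 31.8030 + 50.7381) / (2.9957 + 3.1450 + 4.9752) = 113.5028 / 11.1159 = 10.21086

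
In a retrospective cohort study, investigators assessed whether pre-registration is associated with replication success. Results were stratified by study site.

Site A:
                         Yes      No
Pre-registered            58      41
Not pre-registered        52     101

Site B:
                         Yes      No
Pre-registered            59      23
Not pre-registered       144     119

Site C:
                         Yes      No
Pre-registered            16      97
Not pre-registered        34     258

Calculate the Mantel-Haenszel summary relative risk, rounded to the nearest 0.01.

1.43

RR_MH = Σ(aᵢ·n₀ᵢ/nᵢ) / Σ(cᵢ·n₁ᵢ/nᵢ), with n₁ᵢ = aᵢ+bᵢ (exposed), n₀ᵢ = cᵢ+dᵢ (unexposed), nᵢ = n₁ᵢ+n₀ᵢ.
Stratum 1 (Site A): n₁ = 99, n₀ = 153, n = 252; a·n₀/n = 58·153/252 = 35.2143; c·n₁/n = 52·99/252 = 20.4286
Stratum 2 (Site B): n₁ = 82, n₀ = 263, n = 345; a·n₀/n = 59·263/345 = 44.9768; c·n₁/n = 144·82/345 = 34.2261
Stratum 3 (Site C): n₁ = 113, n₀ = 292, n = 405; a·n₀/n = 16·292/405 = 11.5358; c·n₁/n = 34·113/405 = 9.4864
RR_MH = (35.2143 + 44.9768 + 11.5358) / (20.4286 + 34.2261 + 9.4864) = 91.7269 / 64.1411 = 1.43008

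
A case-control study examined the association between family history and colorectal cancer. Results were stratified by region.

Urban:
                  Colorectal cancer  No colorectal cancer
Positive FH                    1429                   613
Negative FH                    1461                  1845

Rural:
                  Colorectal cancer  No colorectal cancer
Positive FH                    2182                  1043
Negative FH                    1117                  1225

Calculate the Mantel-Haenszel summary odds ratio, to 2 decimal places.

2.58

OR_MH = Σ(aᵢdᵢ/nᵢ) / Σ(bᵢcᵢ/nᵢ), where nᵢ is the stratum total.
Stratum 1 (Urban): n = 5348; a·d/n = 1429·1845/5348 = 492.9890; b·c/n = 613·1461/5348 = 167.4632
Stratum 2 (Rural): n = 5567; a·d/n = 2182·1225/5567 = 480.1419; b·c/n = 1043·1117/5567 = 209.2745
OR_MH = (492.9890 + 480.1419) / (167.4632 + 209.2745) = 973.1309 / 376.7376 = 2.58305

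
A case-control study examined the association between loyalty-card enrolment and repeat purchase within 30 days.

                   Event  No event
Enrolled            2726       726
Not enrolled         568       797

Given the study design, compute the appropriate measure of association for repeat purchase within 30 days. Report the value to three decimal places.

Cells: a = 2726, b = 726, c = 568, d = 797.
This is a case-control study: participants were sampled on outcome status, so risks in the source population cannot be estimated directly — relative risk is not valid here. The odds ratio is the appropriate measure.
OR = (a·d)/(b·c) = (2726 × 797) / (726 × 568) = 2172622 / 412368 = 5.26865

5.269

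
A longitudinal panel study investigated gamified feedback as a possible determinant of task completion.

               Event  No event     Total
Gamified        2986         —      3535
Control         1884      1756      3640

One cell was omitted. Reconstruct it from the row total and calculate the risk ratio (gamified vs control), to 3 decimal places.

1.632

The missing cell is in the exposed row: 3535 − 2986 = 549.
So a = 2986, b = 549, c = 1884, d = 1756.
RR = [a/(a+b)] / [c/(c+d)] = (2986/3535) / (1884/3640) = 0.84470/0.51758 = 1.63200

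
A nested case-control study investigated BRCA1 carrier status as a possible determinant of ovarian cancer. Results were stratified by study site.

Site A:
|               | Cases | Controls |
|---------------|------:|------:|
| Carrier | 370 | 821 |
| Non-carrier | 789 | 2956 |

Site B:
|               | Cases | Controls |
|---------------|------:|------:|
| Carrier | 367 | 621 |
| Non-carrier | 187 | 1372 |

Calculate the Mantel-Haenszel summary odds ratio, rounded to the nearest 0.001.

OR_MH = Σ(aᵢdᵢ/nᵢ) / Σ(bᵢcᵢ/nᵢ), where nᵢ is the stratum total.
Stratum 1 (Site A): n = 4936; a·d/n = 370·2956/4936 = 221.5802; b·c/n = 821·789/4936 = 131.2336
Stratum 2 (Site B): n = 2547; a·d/n = 367·1372/2547 = 197.6930; b·c/n = 621·187/2547 = 45.5936
OR_MH = (221.5802 + 197.6930) / (131.2336 + 45.5936) = 419.2732 / 176.8272 = 2.37109

2.371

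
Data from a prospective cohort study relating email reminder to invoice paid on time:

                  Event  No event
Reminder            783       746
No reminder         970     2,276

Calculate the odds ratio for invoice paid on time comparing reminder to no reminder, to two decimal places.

Cells: a = 783, b = 746, c = 970, d = 2276.
OR = (a·d)/(b·c) = (783 × 2276) / (746 × 970) = 1782108 / 723620 = 2.46277
The odds of invoice paid on time are about 2.46 times as high in the reminder group.

2.46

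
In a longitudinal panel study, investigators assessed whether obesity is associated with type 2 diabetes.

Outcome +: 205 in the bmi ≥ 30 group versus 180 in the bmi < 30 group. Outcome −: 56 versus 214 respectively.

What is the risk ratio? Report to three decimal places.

From the description: a = 205, b = 56, c = 180, d = 214.
Risk in exposed = 205/261 = 0.78544; risk in unexposed = 180/394 = 0.45685.
RR = 0.78544 / 0.45685 = 1.71924
The risk among the exposed is 1.72 times that among the unexposed.

1.719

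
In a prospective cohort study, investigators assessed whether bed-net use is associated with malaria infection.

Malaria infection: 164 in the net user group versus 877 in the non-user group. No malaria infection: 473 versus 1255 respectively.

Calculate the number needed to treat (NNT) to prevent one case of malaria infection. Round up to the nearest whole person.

Risk in treated group = 164/637 = 0.25746; risk in control = 877/2132 = 0.41135.
Absolute risk reduction = 0.41135 − 0.25746 = 0.15389
NNT = 1 / ARR = 1 / 0.15389 = 6.498 → round up → 7

7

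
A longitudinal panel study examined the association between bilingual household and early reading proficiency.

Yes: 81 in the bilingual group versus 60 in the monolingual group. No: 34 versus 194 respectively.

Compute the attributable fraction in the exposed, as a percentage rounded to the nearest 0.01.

From the description: a = 81, b = 34, c = 60, d = 194.
Risk in exposed = 81/115 = 0.70435; risk in unexposed = 60/254 = 0.23622.
RR = 0.70435/0.23622 = 2.98174
AR% = (RR − 1)/RR × 100 = (2.98174 − 1)/2.98174 × 100 = 66.4625%

66.46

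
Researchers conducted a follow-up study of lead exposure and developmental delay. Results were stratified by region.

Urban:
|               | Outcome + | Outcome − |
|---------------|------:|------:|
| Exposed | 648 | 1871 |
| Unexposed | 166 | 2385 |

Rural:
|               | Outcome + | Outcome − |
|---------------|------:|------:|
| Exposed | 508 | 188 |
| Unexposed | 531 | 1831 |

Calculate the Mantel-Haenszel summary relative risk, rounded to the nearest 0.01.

3.53

RR_MH = Σ(aᵢ·n₀ᵢ/nᵢ) / Σ(cᵢ·n₁ᵢ/nᵢ), with n₁ᵢ = aᵢ+bᵢ (exposed), n₀ᵢ = cᵢ+dᵢ (unexposed), nᵢ = n₁ᵢ+n₀ᵢ.
Stratum 1 (Urban): n₁ = 2519, n₀ = 2551, n = 5070; a·n₀/n = 648·2551/5070 = 326.0450; c·n₁/n = 166·2519/5070 = 82.4761
Stratum 2 (Rural): n₁ = 696, n₀ = 2362, n = 3058; a·n₀/n = 508·2362/3058 = 392.3793; c·n₁/n = 531·696/3058 = 120.8555
RR_MH = (326.0450 + 392.3793) / (82.4761 + 120.8555) = 718.4243 / 203.3316 = 3.53326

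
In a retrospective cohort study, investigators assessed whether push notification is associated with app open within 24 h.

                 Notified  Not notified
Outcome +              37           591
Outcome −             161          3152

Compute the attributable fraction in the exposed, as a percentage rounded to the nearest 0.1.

Reading the table with exposure as columns: a = 37 (Notified, case), b = 161 (Notified, non-case), c = 591 (Not notified, case), d = 3152.
Risk in exposed = 37/198 = 0.18687; risk in unexposed = 591/3743 = 0.15789.
RR = 0.18687/0.15789 = 1.18350
AR% = (RR − 1)/RR × 100 = (1.18350 − 1)/1.18350 × 100 = 15.5050%

15.5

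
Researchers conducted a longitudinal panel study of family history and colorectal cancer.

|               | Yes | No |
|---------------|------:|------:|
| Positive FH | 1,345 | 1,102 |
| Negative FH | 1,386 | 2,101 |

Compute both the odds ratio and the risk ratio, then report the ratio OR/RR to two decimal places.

Cells: a = 1345, b = 1102, c = 1386, d = 2101.
OR = (1345·2101)/(1102·1386) = 2825845/1527372 = 1.85014
Risk in exposed = 1345/2447 = 0.54965; risk in unexposed = 1386/3487 = 0.39748; RR = 1.38286
OR/RR = 1.85014 / 1.38286 = 1.33791
The outcome is not rare, so the OR lies further from 1 than the RR.

1.34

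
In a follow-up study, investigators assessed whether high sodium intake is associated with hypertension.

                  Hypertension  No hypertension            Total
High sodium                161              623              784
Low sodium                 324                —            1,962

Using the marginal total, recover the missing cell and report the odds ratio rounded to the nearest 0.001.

1.306

The missing cell is in the unexposed row: 1962 − 324 = 1638.
So a = 161, b = 623, c = 324, d = 1638.
OR = (a·d)/(b·c) = (161 × 1638) / (623 × 324) = 263718 / 201852 = 1.30649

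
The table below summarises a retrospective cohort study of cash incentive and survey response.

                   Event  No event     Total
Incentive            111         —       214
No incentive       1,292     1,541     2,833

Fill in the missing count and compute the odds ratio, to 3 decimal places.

The missing cell is in the exposed row: 214 − 111 = 103.
So a = 111, b = 103, c = 1292, d = 1541.
OR = (a·d)/(b·c) = (111 × 1541) / (103 × 1292) = 171051 / 133076 = 1.28536

1.285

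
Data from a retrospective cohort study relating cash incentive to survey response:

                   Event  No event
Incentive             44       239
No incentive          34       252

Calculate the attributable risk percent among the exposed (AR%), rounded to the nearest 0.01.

23.54

Cells: a = 44, b = 239, c = 34, d = 252.
Risk in exposed = 44/283 = 0.15548; risk in unexposed = 34/286 = 0.11888.
RR = 0.15548/0.11888 = 1.30784
AR% = (RR − 1)/RR × 100 = (1.30784 − 1)/1.30784 × 100 = 23.5378%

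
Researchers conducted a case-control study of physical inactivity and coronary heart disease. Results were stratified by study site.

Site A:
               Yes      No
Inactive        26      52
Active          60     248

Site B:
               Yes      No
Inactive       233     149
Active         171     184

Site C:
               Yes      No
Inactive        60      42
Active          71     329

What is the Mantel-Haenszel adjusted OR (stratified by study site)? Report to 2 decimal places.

OR_MH = Σ(aᵢdᵢ/nᵢ) / Σ(bᵢcᵢ/nᵢ), where nᵢ is the stratum total.
Stratum 1 (Site A): n = 386; a·d/n = 26·248/386 = 16.7047; b·c/n = 52·60/386 = 8.0829
Stratum 2 (Site B): n = 737; a·d/n = 233·184/737 = 58.1710; b·c/n = 149·171/737 = 34.5712
Stratum 3 (Site C): n = 502; a·d/n = 60·329/502 = 39.3227; b·c/n = 42·71/502 = 5.9402
OR_MH = (16.7047 + 58.1710 + 39.3227) / (8.0829 + 34.5712 + 5.9402) = 114.1983 / 48.5944 = 2.35003

2.35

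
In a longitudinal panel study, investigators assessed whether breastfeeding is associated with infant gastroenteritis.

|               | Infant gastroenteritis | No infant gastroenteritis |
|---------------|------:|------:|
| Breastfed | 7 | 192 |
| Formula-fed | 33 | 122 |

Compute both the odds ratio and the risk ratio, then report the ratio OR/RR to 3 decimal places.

0.816

Cells: a = 7, b = 192, c = 33, d = 122.
OR = (7·122)/(192·33) = 854/6336 = 0.13479
Risk in exposed = 7/199 = 0.03518; risk in unexposed = 33/155 = 0.21290; RR = 0.16522
OR/RR = 0.13479 / 0.16522 = 0.81579
The outcome is not rare, so the OR lies further from 1 than the RR.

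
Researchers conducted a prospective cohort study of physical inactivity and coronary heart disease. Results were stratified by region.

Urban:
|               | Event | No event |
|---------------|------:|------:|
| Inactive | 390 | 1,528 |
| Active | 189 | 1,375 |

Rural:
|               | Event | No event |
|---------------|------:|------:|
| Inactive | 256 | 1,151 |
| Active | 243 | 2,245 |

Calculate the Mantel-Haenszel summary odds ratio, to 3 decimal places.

OR_MH = Σ(aᵢdᵢ/nᵢ) / Σ(bᵢcᵢ/nᵢ), where nᵢ is the stratum total.
Stratum 1 (Urban): n = 3482; a·d/n = 390·1375/3482 = 154.0063; b·c/n = 1528·189/3482 = 82.9385
Stratum 2 (Rural): n = 3895; a·d/n = 256·2245/3895 = 147.5533; b·c/n = 1151·243/3895 = 71.8082
OR_MH = (154.0063 + 147.5533) / (82.9385 + 71.8082) = 301.5596 / 154.7468 = 1.94873

1.949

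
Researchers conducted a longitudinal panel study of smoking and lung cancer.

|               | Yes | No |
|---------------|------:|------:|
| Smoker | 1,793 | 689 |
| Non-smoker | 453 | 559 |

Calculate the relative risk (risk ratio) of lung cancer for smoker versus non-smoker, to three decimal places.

1.614

Cells: a = 1793, b = 689, c = 453, d = 559.
Risk in exposed = 1793/2482 = 0.72240; risk in unexposed = 453/1012 = 0.44763.
RR = 0.72240 / 0.44763 = 1.61384
The risk among the exposed is 1.61 times that among the unexposed.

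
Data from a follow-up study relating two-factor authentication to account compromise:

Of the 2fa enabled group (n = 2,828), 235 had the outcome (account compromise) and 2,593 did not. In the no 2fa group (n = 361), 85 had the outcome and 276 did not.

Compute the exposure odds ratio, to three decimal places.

0.294

From the description: a = 235, b = 2593, c = 85, d = 276.
OR = (a·d)/(b·c) = (235 × 276) / (2593 × 85) = 64860 / 220405 = 0.29428
Exposure is associated with lower odds of account compromise (OR = 0.29 < 1).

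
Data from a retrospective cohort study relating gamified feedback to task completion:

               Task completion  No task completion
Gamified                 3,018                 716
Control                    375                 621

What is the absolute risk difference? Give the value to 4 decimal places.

0.4317

Cells: a = 3018, b = 716, c = 375, d = 621.
Risk in exposed = 3018/3734 = 0.808249; risk in unexposed = 375/996 = 0.376506.
Risk difference = 0.808249 − 0.376506 = 0.431743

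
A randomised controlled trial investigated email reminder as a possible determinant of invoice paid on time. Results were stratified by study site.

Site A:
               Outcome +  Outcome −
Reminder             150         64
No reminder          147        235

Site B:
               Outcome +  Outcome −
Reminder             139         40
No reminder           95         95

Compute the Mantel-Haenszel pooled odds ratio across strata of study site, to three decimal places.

OR_MH = Σ(aᵢdᵢ/nᵢ) / Σ(bᵢcᵢ/nᵢ), where nᵢ is the stratum total.
Stratum 1 (Site A): n = 596; a·d/n = 150·235/596 = 59.1443; b·c/n = 64·147/596 = 15.7852
Stratum 2 (Site B): n = 369; a·d/n = 139·95/369 = 35.7859; b·c/n = 40·95/369 = 10.2981
OR_MH = (59.1443 + 35.7859) / (15.7852 + 10.2981) = 94.9302 / 26.0833 = 3.63950

3.639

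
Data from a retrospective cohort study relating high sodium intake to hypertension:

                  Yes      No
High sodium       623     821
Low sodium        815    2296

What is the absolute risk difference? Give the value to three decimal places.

0.169

Cells: a = 623, b = 821, c = 815, d = 2296.
Risk in exposed = 623/1444 = 0.431440; risk in unexposed = 815/3111 = 0.261974.
Risk difference = 0.431440 − 0.261974 = 0.169467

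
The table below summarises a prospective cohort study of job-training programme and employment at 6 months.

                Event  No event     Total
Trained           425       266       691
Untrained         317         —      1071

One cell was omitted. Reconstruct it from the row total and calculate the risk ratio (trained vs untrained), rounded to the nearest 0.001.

The missing cell is in the unexposed row: 1071 − 317 = 754.
So a = 425, b = 266, c = 317, d = 754.
RR = [a/(a+b)] / [c/(c+d)] = (425/691) / (317/1071) = 0.61505/0.29599 = 2.07798

2.078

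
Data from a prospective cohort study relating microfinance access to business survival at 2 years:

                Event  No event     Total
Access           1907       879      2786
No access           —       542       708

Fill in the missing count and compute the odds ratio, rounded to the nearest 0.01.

The missing cell is in the unexposed row: 708 − 542 = 166.
So a = 1907, b = 879, c = 166, d = 542.
OR = (a·d)/(b·c) = (1907 × 542) / (879 × 166) = 1033594 / 145914 = 7.08358

7.08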